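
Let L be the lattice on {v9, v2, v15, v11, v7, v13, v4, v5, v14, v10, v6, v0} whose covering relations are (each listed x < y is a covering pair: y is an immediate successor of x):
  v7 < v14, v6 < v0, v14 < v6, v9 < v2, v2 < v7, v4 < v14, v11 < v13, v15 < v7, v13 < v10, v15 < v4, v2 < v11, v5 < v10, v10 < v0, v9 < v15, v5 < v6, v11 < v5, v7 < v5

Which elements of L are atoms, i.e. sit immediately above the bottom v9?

v15, v2

The atoms are exactly the elements that cover v9: v15, v2.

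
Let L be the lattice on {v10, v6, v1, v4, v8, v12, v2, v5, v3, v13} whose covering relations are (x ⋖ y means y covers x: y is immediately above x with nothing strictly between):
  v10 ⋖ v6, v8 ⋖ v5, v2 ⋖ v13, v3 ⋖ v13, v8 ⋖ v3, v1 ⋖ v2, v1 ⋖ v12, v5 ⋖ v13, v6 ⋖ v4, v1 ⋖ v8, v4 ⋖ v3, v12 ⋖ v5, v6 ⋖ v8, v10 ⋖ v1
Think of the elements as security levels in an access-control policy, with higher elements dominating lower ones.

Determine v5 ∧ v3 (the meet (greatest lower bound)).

Common lower bounds of {v5, v3}: v1, v10, v6, v8.
The greatest among these is v8.

v8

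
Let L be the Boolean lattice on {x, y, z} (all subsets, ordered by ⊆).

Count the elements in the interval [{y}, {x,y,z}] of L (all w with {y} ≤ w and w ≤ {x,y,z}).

The interval [{y}, {x,y,z}] = {{x,y,z}, {x,y}, {y,z}, {y}}, which has 4 elements.

4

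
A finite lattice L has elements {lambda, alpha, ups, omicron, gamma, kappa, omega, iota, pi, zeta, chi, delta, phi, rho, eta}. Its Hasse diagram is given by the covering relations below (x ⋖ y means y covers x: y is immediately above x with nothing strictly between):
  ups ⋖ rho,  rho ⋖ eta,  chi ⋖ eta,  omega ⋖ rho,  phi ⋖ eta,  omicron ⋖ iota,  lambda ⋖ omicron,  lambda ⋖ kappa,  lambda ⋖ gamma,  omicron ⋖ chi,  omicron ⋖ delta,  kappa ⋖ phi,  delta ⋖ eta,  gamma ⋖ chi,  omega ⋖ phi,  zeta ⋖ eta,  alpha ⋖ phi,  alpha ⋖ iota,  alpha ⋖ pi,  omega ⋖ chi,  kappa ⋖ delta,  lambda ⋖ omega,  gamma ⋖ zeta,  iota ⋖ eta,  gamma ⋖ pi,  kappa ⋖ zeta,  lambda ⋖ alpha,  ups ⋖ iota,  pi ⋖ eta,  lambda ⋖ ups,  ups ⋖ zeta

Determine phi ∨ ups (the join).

eta

Common upper bounds of {phi, ups}: eta.
The least among these is eta.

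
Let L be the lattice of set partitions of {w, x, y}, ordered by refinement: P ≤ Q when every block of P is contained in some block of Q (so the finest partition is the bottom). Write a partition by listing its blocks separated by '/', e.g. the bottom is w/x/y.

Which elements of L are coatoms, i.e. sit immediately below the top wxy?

w/xy, wx/y, wy/x

The coatoms are exactly the elements covered by wxy: w/xy, wx/y, wy/x.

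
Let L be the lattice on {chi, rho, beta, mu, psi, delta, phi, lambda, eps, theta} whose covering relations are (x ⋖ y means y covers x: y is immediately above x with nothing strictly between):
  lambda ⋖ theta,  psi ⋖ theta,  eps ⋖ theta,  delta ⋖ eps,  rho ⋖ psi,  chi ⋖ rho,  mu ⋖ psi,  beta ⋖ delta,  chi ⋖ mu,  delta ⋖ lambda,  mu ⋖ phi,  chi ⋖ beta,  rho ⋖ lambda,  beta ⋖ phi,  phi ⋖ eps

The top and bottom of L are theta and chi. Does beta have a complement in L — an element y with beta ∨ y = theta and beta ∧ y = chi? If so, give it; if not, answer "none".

psi

Need y with beta ∨ y = theta and beta ∧ y = chi.
Checking each element gives: psi.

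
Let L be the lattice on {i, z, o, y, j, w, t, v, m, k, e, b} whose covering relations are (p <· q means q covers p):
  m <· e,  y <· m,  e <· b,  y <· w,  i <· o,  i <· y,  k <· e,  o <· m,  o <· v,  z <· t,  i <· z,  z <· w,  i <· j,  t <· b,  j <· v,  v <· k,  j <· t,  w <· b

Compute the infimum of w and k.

Common lower bounds of {w, k}: i.
The greatest among these is i.

i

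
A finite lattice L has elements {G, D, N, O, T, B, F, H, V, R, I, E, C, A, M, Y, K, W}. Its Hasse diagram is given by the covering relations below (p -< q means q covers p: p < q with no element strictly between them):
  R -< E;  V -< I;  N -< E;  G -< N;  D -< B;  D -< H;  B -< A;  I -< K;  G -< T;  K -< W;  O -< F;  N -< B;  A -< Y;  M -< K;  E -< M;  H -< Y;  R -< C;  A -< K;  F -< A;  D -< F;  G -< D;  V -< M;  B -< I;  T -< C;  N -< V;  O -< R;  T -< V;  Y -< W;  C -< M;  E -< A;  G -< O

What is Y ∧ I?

Common lower bounds of {Y, I}: B, D, G, N.
The greatest among these is B.

B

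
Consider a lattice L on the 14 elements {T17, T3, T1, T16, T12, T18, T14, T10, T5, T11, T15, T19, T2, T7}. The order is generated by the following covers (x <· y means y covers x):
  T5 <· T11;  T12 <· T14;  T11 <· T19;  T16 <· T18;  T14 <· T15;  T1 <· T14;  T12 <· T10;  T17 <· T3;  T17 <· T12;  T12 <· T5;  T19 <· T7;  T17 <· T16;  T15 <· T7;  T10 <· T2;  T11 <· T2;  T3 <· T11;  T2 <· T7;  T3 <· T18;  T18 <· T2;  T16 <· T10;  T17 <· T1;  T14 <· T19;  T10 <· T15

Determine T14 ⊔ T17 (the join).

Common upper bounds of {T14, T17}: T14, T15, T19, T7.
The least among these is T14.

T14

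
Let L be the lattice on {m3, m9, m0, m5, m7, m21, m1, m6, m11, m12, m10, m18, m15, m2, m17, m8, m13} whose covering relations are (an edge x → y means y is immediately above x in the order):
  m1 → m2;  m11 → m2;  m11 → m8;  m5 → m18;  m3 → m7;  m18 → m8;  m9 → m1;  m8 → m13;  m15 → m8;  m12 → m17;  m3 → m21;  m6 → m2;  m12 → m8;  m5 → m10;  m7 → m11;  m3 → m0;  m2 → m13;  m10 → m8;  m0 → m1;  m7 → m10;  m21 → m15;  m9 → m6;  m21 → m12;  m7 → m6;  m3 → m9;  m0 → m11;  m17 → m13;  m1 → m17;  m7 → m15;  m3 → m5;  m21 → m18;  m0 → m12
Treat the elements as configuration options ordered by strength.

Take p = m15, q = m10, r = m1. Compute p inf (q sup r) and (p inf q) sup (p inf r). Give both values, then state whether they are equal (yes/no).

q sup r = m13, so p inf (q sup r) = m15 inf m13 = m15.
p inf q = m7 and p inf r = m3, so (p inf q) sup (p inf r) = m7 sup m3 = m7.
Equal: no.

m15; m7; no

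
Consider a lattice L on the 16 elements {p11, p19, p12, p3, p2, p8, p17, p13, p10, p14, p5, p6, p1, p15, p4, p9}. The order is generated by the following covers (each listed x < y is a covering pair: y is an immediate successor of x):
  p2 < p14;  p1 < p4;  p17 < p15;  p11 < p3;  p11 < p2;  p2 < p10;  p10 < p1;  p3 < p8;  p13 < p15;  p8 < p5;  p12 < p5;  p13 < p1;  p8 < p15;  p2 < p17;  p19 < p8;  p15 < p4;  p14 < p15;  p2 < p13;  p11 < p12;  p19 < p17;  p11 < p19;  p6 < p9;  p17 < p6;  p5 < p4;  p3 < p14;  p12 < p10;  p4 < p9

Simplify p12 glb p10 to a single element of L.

p12

p12 ∧ p10 = p12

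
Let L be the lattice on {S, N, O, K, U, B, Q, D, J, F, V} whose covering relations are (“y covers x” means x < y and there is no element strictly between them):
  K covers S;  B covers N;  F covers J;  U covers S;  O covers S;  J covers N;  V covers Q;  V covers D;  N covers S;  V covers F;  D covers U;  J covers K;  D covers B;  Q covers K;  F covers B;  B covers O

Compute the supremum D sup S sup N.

Common upper bounds of {D, S, N}: D, V.
The least among these is D.

D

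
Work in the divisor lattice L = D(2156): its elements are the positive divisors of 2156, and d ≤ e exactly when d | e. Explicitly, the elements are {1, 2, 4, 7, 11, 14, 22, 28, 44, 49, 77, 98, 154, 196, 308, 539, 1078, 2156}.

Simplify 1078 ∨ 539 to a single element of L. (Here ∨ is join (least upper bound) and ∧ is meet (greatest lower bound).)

1078

1078 ∨ 539 = 1078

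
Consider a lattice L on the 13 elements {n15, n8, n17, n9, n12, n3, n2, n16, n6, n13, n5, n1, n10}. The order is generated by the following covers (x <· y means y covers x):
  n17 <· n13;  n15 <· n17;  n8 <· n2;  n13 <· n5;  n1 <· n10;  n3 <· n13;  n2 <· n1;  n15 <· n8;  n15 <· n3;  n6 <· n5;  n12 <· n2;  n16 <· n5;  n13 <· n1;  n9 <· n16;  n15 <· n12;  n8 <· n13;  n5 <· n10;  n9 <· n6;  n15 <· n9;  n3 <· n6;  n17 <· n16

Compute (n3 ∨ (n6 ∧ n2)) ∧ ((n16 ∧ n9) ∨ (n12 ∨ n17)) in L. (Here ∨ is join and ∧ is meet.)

n3

n6 ∧ n2 = n15
n3 ∨ n15 = n3
n16 ∧ n9 = n9
n12 ∨ n17 = n1
n9 ∨ n1 = n10
n3 ∧ n10 = n3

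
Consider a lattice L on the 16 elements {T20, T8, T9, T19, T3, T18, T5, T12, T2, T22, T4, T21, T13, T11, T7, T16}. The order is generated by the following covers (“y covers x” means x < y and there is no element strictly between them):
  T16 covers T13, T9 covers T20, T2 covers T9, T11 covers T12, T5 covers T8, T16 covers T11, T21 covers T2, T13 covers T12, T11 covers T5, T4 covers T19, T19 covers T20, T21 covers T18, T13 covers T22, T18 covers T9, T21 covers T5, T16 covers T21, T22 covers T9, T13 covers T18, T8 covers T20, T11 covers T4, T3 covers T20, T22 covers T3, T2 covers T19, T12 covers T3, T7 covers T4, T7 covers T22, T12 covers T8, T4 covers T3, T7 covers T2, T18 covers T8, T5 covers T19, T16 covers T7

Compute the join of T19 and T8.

Common upper bounds of {T19, T8}: T11, T16, T21, T5.
The least among these is T5.

T5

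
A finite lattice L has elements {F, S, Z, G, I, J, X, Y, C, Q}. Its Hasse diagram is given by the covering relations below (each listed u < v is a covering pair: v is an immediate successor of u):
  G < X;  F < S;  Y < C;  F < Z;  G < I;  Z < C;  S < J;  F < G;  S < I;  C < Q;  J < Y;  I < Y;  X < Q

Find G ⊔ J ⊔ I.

Common upper bounds of {G, J, I}: C, Q, Y.
The least among these is Y.

Y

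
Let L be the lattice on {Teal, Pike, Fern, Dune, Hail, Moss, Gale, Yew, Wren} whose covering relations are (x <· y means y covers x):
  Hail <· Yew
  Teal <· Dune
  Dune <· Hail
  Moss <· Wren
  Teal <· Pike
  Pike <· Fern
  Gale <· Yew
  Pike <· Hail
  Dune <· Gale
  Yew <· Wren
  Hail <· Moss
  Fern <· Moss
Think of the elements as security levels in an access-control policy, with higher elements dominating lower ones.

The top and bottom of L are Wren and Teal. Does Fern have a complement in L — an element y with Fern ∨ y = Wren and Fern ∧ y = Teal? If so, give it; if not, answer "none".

Need y with Fern ∨ y = Wren and Fern ∧ y = Teal.
Checking each element gives: Gale.

Gale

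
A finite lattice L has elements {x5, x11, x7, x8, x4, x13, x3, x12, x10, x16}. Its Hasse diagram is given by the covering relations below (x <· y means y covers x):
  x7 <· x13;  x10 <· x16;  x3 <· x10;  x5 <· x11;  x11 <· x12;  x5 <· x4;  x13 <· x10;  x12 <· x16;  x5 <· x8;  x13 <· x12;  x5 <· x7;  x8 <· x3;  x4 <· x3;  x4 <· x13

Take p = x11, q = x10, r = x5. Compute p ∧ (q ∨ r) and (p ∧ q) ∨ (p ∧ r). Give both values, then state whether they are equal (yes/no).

q ∨ r = x10, so p ∧ (q ∨ r) = x11 ∧ x10 = x5.
p ∧ q = x5 and p ∧ r = x5, so (p ∧ q) ∨ (p ∧ r) = x5 ∨ x5 = x5.
Equal: yes.

x5; x5; yes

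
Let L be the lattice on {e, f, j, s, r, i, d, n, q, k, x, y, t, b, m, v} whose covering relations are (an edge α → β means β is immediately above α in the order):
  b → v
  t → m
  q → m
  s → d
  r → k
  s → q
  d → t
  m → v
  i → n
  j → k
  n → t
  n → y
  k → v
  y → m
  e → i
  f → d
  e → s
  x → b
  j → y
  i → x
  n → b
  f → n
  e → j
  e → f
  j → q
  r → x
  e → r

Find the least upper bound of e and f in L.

Common upper bounds of {e, f}: b, d, f, m, n, t, v, y.
The least among these is f.

f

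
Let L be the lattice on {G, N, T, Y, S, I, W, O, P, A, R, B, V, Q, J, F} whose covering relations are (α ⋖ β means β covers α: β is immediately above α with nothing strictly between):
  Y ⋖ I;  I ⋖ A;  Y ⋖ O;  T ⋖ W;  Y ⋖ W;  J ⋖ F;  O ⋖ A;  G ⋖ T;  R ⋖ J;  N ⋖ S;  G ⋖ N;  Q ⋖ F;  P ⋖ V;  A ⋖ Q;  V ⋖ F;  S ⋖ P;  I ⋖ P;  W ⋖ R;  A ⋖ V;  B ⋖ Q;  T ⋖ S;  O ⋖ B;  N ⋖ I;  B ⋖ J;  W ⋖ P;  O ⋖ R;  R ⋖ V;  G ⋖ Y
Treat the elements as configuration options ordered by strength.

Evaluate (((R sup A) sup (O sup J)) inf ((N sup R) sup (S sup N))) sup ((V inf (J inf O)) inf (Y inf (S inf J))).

R ∨ A = V
O ∨ J = J
V ∨ J = F
N ∨ R = V
S ∨ N = S
V ∨ S = V
F ∧ V = V
J ∧ O = O
V ∧ O = O
S ∧ J = T
Y ∧ T = G
O ∧ G = G
V ∨ G = V

V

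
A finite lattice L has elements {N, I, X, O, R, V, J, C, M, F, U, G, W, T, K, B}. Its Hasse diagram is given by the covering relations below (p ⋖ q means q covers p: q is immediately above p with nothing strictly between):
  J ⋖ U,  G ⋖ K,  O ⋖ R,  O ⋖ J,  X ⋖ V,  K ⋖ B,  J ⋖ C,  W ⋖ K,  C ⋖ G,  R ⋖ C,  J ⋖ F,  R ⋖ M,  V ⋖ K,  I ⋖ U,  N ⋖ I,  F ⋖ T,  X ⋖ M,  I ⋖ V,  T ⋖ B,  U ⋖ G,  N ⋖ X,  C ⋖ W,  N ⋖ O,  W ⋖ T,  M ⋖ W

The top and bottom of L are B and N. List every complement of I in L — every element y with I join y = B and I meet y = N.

F, T

Need y with I ∨ y = B and I ∧ y = N.
Checking each element gives: F, T.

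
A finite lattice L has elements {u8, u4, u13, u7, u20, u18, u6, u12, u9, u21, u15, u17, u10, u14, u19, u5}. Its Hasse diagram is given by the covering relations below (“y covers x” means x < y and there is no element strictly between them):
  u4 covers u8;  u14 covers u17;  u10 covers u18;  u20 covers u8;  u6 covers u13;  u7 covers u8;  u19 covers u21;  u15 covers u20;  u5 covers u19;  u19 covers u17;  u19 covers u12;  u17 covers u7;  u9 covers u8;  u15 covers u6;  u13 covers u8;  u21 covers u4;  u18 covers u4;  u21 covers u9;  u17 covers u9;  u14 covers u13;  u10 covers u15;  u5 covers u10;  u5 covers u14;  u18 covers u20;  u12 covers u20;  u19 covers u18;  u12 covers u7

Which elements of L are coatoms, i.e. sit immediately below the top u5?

The coatoms are exactly the elements covered by u5: u10, u14, u19.

u10, u14, u19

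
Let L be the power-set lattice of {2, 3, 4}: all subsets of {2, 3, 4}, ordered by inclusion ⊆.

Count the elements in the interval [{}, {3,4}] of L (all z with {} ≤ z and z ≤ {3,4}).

4

The interval [{}, {3,4}] = {{3,4}, {3}, {4}, {}}, which has 4 elements.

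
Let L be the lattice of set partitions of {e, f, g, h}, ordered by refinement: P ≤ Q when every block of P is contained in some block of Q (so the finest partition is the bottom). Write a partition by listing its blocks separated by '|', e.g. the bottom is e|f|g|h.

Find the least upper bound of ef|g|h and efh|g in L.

efh|g

The join of ef|g|h and efh|g merges any blocks that overlap across the partitions, giving efh|g.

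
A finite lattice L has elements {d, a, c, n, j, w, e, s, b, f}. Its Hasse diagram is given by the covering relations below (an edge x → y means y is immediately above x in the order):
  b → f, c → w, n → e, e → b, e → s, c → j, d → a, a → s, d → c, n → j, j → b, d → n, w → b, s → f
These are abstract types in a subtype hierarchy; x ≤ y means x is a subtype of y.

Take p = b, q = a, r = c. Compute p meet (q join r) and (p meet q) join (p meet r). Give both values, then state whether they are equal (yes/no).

b; c; no

q join r = f, so p meet (q join r) = b meet f = b.
p meet q = d and p meet r = c, so (p meet q) join (p meet r) = d join c = c.
Equal: no.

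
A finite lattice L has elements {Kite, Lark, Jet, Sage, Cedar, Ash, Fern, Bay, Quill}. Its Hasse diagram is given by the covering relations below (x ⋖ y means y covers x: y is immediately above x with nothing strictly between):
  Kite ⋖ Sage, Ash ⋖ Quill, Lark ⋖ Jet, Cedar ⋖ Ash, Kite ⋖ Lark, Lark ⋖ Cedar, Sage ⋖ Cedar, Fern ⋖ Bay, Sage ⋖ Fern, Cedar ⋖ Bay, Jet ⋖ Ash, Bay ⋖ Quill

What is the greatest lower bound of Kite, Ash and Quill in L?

Common lower bounds of {Kite, Ash, Quill}: Kite.
The greatest among these is Kite.

Kite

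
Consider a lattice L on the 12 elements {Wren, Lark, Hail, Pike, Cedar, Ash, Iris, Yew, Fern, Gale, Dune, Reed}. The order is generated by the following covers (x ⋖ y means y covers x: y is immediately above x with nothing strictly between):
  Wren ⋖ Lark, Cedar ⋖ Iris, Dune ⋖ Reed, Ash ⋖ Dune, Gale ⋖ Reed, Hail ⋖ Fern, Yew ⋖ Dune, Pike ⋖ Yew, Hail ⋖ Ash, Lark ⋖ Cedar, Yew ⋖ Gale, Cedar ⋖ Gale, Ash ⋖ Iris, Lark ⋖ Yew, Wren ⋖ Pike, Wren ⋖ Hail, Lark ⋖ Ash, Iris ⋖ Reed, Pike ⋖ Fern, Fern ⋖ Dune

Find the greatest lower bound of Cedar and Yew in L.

Lark

Common lower bounds of {Cedar, Yew}: Lark, Wren.
The greatest among these is Lark.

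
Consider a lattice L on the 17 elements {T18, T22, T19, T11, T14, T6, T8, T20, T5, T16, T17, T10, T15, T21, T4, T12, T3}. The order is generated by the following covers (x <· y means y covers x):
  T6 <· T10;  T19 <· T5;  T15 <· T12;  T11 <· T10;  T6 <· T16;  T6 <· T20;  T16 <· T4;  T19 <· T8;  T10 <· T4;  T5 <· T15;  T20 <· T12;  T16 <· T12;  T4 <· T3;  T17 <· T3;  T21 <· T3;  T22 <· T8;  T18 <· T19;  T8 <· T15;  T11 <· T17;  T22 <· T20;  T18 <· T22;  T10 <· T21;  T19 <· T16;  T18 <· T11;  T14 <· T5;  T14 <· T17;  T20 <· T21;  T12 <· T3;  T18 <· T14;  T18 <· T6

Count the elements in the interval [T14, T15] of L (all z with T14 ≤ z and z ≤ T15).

The interval [T14, T15] = {T14, T15, T5}, which has 3 elements.

3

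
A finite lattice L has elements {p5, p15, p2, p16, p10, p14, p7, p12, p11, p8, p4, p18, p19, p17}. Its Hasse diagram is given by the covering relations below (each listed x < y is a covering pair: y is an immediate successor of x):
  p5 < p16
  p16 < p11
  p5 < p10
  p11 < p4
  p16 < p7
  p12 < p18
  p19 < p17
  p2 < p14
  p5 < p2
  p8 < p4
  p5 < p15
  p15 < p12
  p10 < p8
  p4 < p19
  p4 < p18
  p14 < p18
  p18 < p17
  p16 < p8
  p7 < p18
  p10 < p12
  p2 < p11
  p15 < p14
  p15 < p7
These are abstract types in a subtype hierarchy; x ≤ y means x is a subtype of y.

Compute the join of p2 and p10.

p4

Common upper bounds of {p2, p10}: p17, p18, p19, p4.
The least among these is p4.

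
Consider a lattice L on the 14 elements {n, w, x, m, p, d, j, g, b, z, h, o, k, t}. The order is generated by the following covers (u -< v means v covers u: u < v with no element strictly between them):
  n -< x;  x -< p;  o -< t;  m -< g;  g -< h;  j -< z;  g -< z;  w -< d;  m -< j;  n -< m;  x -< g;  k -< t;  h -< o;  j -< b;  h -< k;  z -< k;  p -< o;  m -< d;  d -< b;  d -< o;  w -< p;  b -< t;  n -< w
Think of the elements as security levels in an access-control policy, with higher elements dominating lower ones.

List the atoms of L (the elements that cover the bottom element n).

The atoms are exactly the elements that cover n: m, w, x.

m, w, x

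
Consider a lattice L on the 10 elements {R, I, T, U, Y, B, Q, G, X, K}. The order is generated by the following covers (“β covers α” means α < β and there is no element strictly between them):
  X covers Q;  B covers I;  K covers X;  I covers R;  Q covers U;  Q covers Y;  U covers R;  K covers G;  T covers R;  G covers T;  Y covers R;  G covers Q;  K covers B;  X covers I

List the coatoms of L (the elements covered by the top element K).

The coatoms are exactly the elements covered by K: B, G, X.

B, G, X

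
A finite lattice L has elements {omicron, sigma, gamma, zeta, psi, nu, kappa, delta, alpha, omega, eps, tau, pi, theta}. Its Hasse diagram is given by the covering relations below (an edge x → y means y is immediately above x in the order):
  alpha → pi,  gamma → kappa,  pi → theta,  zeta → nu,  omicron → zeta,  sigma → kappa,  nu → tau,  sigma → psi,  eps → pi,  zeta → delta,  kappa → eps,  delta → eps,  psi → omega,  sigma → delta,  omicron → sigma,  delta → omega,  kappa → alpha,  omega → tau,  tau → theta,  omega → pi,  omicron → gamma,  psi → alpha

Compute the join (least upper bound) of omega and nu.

tau

Common upper bounds of {omega, nu}: tau, theta.
The least among these is tau.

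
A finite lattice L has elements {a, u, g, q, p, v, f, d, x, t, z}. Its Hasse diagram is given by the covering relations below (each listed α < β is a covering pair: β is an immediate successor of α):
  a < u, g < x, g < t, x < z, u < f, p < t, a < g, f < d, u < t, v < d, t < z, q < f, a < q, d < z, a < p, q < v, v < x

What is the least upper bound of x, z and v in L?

Common upper bounds of {x, z, v}: z.
The least among these is z.

z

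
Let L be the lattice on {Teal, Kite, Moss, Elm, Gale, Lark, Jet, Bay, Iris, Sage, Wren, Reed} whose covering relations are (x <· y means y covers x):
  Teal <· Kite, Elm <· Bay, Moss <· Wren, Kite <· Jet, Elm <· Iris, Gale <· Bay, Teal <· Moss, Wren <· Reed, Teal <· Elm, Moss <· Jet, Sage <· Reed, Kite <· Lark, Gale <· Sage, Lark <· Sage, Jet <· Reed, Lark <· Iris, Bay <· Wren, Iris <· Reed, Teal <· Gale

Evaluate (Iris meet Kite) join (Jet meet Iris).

Kite

Iris ∧ Kite = Kite
Jet ∧ Iris = Kite
Kite ∨ Kite = Kite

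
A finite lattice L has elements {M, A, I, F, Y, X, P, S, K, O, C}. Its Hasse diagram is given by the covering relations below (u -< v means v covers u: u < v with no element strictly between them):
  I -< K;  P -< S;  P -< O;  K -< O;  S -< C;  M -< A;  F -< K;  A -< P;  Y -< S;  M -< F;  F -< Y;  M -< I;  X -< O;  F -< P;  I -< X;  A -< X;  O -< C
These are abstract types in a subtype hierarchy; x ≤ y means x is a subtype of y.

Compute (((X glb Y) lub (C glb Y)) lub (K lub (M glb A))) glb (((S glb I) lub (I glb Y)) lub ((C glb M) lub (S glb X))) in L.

A

X ∧ Y = M
C ∧ Y = Y
M ∨ Y = Y
M ∧ A = M
K ∨ M = K
Y ∨ K = C
S ∧ I = M
I ∧ Y = M
M ∨ M = M
C ∧ M = M
S ∧ X = A
M ∨ A = A
M ∨ A = A
C ∧ A = A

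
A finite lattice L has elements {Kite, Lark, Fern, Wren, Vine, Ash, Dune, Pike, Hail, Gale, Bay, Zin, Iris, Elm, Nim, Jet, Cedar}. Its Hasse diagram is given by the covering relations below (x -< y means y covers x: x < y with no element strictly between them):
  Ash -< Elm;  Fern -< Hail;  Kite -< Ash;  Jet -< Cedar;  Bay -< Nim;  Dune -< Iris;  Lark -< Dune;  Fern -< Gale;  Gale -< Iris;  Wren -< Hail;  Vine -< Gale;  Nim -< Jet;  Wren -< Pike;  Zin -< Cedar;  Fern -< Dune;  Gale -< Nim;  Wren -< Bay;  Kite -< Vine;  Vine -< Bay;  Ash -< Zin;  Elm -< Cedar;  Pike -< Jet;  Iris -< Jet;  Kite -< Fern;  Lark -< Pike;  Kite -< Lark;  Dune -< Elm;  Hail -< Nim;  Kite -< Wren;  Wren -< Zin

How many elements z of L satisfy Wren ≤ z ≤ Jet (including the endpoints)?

6

The interval [Wren, Jet] = {Bay, Hail, Jet, Nim, Pike, Wren}, which has 6 elements.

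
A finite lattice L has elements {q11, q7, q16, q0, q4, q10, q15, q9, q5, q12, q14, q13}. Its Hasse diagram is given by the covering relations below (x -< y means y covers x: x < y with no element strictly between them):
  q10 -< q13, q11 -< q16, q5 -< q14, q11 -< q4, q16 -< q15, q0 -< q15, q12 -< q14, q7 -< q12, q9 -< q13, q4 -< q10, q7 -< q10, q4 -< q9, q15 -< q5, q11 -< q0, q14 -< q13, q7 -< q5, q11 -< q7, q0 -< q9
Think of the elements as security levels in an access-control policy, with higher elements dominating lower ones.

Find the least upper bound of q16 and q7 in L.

Common upper bounds of {q16, q7}: q13, q14, q5.
The least among these is q5.

q5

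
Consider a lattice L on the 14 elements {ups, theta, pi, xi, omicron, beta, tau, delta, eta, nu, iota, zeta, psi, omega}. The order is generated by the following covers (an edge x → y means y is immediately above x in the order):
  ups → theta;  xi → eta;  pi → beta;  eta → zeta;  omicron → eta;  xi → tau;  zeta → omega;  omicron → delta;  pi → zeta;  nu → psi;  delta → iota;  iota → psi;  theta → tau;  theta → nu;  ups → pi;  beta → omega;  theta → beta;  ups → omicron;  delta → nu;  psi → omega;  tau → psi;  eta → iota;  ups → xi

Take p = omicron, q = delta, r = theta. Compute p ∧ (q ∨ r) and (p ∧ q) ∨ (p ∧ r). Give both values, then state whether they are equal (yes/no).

q ∨ r = nu, so p ∧ (q ∨ r) = omicron ∧ nu = omicron.
p ∧ q = omicron and p ∧ r = ups, so (p ∧ q) ∨ (p ∧ r) = omicron ∨ ups = omicron.
Equal: yes.

omicron; omicron; yes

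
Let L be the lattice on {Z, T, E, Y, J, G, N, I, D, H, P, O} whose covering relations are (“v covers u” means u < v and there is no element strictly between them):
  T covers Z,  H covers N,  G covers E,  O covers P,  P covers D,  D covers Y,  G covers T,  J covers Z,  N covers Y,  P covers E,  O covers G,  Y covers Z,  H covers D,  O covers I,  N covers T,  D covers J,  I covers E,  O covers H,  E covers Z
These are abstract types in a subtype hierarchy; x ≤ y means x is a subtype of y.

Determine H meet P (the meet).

D

Common lower bounds of {H, P}: D, J, Y, Z.
The greatest among these is D.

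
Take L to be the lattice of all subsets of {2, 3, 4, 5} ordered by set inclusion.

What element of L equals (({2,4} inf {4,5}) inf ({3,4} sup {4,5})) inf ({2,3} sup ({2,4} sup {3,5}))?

{2,4} ∧ {4,5} = {4}
{3,4} ∨ {4,5} = {3,4,5}
{4} ∧ {3,4,5} = {4}
{2,4} ∨ {3,5} = {2,3,4,5}
{2,3} ∨ {2,3,4,5} = {2,3,4,5}
{4} ∧ {2,3,4,5} = {4}

{4}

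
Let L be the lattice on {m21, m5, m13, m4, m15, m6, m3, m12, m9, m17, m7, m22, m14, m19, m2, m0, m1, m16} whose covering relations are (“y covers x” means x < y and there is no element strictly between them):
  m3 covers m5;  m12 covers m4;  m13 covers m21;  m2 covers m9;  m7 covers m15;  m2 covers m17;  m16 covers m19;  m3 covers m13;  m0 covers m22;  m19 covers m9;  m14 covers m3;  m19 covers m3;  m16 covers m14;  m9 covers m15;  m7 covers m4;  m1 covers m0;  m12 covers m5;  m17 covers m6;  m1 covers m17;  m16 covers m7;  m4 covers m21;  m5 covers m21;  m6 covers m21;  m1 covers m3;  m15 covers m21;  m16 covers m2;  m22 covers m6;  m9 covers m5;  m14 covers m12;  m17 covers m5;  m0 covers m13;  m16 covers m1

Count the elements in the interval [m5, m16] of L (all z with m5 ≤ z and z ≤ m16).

The interval [m5, m16] = {m1, m12, m14, m16, m17, m19, m2, m3, m5, m9}, which has 10 elements.

10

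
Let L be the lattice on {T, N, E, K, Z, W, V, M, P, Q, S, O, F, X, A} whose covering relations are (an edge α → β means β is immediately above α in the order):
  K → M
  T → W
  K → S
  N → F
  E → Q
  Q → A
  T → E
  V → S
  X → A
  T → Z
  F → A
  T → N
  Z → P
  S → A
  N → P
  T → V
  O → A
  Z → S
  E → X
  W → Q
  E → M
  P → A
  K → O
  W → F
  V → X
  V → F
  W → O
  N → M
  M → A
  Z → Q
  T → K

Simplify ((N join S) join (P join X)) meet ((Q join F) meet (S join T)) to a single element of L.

S

N ∨ S = A
P ∨ X = A
A ∨ A = A
Q ∨ F = A
S ∨ T = S
A ∧ S = S
A ∧ S = S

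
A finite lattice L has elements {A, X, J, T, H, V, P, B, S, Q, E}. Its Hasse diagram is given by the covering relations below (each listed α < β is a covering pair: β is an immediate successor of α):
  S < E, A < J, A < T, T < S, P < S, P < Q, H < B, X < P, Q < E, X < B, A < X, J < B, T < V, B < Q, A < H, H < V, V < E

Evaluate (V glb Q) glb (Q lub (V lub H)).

H

V ∧ Q = H
V ∨ H = V
Q ∨ V = E
H ∧ E = H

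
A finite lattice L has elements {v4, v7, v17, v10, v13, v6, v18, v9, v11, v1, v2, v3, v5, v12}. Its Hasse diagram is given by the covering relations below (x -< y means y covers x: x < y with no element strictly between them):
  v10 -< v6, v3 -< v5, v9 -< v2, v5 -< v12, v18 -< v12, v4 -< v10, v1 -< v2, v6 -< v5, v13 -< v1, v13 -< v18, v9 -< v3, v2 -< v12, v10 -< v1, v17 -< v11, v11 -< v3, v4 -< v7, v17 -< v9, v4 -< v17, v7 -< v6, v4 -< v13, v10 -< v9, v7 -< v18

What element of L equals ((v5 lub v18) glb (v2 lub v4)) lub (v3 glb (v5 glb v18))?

v5 ∨ v18 = v12
v2 ∨ v4 = v2
v12 ∧ v2 = v2
v5 ∧ v18 = v7
v3 ∧ v7 = v4
v2 ∨ v4 = v2

v2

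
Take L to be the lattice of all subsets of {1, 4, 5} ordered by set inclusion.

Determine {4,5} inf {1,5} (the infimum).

{5}

Common lower bounds of {{4,5}, {1,5}}: {5}, {}.
The greatest among these is {5}.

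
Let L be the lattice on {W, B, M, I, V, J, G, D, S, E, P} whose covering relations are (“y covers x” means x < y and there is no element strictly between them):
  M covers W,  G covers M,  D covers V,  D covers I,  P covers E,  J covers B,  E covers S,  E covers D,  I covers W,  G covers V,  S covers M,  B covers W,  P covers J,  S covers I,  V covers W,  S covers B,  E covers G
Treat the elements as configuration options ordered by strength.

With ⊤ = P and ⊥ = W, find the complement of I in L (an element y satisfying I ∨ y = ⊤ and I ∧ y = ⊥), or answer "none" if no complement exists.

Need y with I ∨ y = P and I ∧ y = W.
Checking each element gives: J.

J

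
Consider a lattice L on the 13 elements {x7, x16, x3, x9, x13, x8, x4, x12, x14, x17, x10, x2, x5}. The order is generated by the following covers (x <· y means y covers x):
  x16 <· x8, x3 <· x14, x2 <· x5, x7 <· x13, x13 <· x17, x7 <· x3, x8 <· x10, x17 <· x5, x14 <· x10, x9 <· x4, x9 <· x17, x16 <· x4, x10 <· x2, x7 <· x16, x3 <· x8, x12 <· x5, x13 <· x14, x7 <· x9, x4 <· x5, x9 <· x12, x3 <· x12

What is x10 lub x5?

Common upper bounds of {x10, x5}: x5.
The least among these is x5.

x5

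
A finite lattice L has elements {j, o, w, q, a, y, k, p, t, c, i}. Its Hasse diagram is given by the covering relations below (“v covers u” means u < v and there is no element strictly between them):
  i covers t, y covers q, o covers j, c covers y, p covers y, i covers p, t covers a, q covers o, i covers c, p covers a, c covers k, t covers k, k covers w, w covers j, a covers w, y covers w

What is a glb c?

Common lower bounds of {a, c}: j, w.
The greatest among these is w.

w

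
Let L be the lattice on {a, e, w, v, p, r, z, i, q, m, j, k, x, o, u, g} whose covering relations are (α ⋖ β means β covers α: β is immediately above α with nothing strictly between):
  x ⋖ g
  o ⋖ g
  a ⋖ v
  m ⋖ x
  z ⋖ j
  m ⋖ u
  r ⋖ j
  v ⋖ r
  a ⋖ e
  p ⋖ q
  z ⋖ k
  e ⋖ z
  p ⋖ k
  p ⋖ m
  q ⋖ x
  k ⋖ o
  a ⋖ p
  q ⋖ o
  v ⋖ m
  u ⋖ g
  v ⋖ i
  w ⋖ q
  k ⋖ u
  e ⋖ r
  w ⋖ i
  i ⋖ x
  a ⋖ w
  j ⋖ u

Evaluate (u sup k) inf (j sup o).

u

u ∨ k = u
j ∨ o = g
u ∧ g = u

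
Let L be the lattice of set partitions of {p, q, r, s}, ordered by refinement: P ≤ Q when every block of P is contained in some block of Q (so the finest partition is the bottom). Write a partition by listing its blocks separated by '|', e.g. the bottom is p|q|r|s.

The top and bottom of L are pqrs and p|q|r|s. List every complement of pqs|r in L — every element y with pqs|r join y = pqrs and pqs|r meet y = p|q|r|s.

pr|q|s, p|qr|s, p|q|rs

Need y with pqs|r ∨ y = pqrs and pqs|r ∧ y = p|q|r|s.
Checking each element gives: pr|q|s, p|qr|s, p|q|rs.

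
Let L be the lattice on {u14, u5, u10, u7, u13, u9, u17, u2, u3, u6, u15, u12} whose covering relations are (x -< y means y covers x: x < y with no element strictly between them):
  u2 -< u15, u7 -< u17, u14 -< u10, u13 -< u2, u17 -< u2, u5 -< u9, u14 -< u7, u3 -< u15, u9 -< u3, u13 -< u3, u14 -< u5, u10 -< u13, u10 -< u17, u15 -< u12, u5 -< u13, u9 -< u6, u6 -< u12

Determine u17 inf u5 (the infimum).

u14

Common lower bounds of {u17, u5}: u14.
The greatest among these is u14.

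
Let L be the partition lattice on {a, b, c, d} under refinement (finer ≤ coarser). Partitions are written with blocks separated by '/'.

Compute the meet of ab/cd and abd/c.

The meet (common refinement) of ab/cd and abd/c intersects blocks pairwise, giving ab/c/d.

ab/c/d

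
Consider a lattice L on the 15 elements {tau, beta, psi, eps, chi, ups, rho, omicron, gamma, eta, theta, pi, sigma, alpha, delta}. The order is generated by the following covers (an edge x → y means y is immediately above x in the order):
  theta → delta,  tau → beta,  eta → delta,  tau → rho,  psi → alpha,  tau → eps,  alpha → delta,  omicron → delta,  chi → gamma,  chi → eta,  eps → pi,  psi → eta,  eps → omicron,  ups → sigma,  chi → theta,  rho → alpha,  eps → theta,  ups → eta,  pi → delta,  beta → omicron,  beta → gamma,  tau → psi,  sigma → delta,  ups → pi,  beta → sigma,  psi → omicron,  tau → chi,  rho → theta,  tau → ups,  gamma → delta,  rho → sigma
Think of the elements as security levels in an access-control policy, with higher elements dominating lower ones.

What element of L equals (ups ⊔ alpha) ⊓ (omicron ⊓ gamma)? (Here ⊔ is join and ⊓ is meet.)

beta

ups ∨ alpha = delta
omicron ∧ gamma = beta
delta ∧ beta = beta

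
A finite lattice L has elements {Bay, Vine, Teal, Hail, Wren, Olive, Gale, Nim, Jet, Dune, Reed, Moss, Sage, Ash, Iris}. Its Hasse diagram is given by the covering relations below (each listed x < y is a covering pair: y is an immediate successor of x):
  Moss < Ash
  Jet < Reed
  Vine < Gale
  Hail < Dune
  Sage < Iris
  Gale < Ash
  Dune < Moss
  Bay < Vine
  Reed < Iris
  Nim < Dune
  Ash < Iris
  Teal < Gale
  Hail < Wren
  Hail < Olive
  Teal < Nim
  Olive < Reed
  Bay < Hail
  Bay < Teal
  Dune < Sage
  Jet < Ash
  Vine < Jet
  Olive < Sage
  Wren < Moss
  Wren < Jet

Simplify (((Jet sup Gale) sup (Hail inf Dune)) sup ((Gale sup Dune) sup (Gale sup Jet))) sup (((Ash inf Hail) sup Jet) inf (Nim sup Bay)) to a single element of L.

Jet ∨ Gale = Ash
Hail ∧ Dune = Hail
Ash ∨ Hail = Ash
Gale ∨ Dune = Ash
Gale ∨ Jet = Ash
Ash ∨ Ash = Ash
Ash ∨ Ash = Ash
Ash ∧ Hail = Hail
Hail ∨ Jet = Jet
Nim ∨ Bay = Nim
Jet ∧ Nim = Bay
Ash ∨ Bay = Ash

Ash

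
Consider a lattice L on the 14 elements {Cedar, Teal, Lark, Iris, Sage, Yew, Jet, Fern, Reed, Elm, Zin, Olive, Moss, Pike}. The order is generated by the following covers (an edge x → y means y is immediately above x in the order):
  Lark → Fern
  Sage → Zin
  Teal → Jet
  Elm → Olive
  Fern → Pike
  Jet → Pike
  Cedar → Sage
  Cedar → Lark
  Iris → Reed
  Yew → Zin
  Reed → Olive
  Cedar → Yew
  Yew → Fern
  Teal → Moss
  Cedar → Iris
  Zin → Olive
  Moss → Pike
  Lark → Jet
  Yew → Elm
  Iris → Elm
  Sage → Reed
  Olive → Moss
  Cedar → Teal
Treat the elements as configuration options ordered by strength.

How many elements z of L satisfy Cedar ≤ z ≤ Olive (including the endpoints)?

The interval [Cedar, Olive] = {Cedar, Elm, Iris, Olive, Reed, Sage, Yew, Zin}, which has 8 elements.

8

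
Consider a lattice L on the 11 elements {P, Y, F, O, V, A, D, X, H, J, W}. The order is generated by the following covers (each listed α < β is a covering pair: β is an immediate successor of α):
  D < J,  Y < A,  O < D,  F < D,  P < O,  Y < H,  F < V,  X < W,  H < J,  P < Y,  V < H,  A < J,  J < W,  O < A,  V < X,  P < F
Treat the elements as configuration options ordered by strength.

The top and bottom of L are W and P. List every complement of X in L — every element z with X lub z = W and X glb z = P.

Need z with X ∨ z = W and X ∧ z = P.
Checking each element gives: A, O, Y.

A, O, Y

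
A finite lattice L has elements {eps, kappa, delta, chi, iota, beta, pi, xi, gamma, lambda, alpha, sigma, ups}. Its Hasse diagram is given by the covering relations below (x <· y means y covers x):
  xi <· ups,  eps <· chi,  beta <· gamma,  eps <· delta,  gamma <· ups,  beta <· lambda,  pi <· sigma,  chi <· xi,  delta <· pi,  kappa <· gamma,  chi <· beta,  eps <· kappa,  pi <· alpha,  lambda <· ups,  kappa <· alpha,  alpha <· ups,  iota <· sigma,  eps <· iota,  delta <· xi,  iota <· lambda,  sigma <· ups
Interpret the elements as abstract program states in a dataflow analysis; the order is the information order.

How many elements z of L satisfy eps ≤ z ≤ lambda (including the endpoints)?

5

The interval [eps, lambda] = {beta, chi, eps, iota, lambda}, which has 5 elements.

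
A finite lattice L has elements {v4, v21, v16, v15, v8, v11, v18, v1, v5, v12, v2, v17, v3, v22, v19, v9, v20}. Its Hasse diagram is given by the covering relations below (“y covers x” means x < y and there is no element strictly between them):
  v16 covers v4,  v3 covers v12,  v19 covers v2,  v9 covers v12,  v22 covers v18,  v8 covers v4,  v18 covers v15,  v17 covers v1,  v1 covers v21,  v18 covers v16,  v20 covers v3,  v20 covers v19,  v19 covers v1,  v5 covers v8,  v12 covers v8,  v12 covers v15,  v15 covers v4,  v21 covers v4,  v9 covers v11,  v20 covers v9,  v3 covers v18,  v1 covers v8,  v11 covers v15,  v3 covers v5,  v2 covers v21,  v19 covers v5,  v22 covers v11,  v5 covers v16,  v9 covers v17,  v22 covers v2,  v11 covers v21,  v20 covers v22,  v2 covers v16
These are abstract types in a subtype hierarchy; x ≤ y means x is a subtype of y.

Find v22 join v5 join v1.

v20

Common upper bounds of {v22, v5, v1}: v20.
The least among these is v20.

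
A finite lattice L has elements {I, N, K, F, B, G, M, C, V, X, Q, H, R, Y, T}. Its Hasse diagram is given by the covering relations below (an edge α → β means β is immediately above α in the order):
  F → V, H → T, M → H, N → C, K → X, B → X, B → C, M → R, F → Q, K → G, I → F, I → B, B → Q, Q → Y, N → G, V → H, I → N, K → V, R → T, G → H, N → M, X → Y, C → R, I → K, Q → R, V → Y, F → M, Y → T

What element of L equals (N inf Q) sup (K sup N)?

G

N ∧ Q = I
K ∨ N = G
I ∨ G = G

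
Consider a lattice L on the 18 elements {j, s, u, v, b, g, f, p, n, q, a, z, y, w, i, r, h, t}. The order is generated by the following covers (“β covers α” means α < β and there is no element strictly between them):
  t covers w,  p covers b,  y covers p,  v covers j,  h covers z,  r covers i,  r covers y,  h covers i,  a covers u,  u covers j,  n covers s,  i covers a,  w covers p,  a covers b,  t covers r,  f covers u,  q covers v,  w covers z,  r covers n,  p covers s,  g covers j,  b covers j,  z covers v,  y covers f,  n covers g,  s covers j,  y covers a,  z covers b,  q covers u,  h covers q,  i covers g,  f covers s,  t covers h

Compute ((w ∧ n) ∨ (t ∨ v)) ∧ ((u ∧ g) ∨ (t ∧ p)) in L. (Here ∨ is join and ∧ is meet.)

w ∧ n = s
t ∨ v = t
s ∨ t = t
u ∧ g = j
t ∧ p = p
j ∨ p = p
t ∧ p = p

p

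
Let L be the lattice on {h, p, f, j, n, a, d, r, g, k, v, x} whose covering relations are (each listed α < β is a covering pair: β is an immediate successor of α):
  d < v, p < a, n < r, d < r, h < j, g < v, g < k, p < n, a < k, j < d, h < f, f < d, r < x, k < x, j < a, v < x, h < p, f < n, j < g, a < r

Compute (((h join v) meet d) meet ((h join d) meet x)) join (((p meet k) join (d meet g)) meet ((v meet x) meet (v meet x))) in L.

d

h ∨ v = v
v ∧ d = d
h ∨ d = d
d ∧ x = d
d ∧ d = d
p ∧ k = p
d ∧ g = j
p ∨ j = a
v ∧ x = v
v ∧ x = v
v ∧ v = v
a ∧ v = j
d ∨ j = d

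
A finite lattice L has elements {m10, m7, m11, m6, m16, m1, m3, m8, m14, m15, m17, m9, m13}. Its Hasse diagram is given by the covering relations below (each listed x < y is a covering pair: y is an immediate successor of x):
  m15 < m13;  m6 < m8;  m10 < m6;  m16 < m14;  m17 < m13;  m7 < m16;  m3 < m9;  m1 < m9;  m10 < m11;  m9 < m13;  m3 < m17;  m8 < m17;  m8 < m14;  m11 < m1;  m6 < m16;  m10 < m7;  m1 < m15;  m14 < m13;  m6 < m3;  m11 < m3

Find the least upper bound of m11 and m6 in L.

Common upper bounds of {m11, m6}: m13, m17, m3, m9.
The least among these is m3.

m3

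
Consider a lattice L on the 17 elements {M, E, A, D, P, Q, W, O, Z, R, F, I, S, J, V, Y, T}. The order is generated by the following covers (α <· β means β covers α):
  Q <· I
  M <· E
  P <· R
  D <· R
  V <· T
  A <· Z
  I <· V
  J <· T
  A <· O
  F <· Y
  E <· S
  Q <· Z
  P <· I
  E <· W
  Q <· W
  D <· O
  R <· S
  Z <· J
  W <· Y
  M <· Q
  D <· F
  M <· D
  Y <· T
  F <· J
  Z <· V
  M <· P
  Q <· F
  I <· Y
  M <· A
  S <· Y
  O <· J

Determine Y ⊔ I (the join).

Y

Common upper bounds of {Y, I}: T, Y.
The least among these is Y.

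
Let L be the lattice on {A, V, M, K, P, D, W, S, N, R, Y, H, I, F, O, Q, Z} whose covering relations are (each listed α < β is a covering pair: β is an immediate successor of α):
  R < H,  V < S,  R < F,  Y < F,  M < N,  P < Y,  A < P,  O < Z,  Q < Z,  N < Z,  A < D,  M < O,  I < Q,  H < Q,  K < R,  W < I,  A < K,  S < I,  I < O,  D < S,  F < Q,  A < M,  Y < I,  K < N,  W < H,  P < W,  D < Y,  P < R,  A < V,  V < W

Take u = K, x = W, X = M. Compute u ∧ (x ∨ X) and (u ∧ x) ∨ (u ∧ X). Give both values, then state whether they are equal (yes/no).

A; A; yes

x ∨ X = O, so u ∧ (x ∨ X) = K ∧ O = A.
u ∧ x = A and u ∧ X = A, so (u ∧ x) ∨ (u ∧ X) = A ∨ A = A.
Equal: yes.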